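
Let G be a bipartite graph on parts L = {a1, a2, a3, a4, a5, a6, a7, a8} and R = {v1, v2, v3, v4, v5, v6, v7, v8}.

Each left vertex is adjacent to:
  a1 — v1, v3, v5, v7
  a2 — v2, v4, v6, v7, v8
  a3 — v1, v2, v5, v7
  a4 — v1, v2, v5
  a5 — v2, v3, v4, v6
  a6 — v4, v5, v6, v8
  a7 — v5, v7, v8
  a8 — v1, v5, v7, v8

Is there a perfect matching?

A valid assignment of size 8: a1–v3, a2–v2, a3–v5, a4–v1, a5–v4, a6–v6, a7–v8, a8–v7.
All 8 left vertices are covered.

Yes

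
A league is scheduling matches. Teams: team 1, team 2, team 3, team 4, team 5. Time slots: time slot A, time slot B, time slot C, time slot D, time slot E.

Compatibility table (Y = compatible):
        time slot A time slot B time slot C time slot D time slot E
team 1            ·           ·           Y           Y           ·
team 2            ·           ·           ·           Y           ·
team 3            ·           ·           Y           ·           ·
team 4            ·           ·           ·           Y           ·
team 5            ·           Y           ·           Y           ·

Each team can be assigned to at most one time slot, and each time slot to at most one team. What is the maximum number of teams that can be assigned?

One maximum matching: team 1–time slot C, team 2–time slot D, team 5–time slot B.
The set {team 1, team 2, team 3, team 4} has only 2 neighbours ({time slot C, time slot D}), so by Hall's theorem at most 3 of the 5 teams can be matched.

3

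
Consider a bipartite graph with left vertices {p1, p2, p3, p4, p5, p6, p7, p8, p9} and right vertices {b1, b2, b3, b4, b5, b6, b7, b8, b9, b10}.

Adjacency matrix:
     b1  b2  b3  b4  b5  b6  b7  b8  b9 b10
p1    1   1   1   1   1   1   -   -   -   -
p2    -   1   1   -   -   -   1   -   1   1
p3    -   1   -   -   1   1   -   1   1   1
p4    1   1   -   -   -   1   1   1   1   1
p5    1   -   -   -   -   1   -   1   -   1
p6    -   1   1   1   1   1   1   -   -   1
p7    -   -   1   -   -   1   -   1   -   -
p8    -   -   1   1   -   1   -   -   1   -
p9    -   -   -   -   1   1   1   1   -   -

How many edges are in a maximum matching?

9

For example, pair p1-b2, p2-b10, p3-b6, p4-b1, p5-b8, p6-b7, p7-b3, p8-b4, p9-b5.
All 9 left vertices are matched, so no larger matching exists.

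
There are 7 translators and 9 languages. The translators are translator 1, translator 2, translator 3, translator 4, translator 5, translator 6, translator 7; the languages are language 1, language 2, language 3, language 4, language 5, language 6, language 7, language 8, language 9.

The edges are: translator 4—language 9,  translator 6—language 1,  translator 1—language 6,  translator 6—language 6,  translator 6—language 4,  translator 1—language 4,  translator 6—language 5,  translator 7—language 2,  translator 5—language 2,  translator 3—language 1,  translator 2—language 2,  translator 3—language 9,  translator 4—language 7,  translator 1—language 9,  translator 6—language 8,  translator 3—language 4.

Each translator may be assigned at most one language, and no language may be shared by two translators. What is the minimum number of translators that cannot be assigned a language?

One maximum matching: translator 1-language 6, translator 2-language 2, translator 3-language 4, translator 4-language 9, translator 6-language 8.
The set {translator 2, translator 5, translator 7} has only 1 neighbour ({language 2}), so by Hall's theorem at most 5 of the 7 translators can be matched.
That matches 5 of the 7, leaving 2 unmatched; no matching can do better.

2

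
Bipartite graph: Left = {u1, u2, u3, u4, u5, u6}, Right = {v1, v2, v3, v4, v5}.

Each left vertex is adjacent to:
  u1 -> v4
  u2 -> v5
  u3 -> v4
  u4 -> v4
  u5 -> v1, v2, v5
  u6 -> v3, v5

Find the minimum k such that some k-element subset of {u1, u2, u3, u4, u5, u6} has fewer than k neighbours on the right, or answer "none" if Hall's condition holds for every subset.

2

Take S = {u1, u3}. Its neighbourhood is {v4}, so |N(S)| = 1 < |S| = 2.
No single vertex violates Hall's condition since each has at least one neighbour, so 2 is the minimum.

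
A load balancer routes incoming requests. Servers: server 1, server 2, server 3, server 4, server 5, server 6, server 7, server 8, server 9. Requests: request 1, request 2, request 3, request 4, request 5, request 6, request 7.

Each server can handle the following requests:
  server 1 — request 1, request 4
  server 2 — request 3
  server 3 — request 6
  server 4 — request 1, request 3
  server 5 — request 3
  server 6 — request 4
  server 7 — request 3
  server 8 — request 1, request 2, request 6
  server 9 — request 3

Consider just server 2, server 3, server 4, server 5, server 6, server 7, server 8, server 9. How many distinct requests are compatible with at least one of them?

5

The union of neighbours of {server 2, server 3, server 4, server 5, server 6, server 7, server 8, server 9} is {request 1, request 2, request 3, request 4, request 6}, which has 5 elements.
Since |N(S)| = 5 < |S| = 8, Hall's condition fails for this subset.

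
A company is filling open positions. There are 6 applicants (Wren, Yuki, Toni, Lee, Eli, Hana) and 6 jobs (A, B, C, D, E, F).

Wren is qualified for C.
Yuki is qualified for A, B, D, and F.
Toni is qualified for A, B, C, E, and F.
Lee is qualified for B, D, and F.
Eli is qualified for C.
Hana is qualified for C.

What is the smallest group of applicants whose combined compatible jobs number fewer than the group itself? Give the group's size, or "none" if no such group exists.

Take S = {Wren, Eli}. Its neighbourhood is {C}, so |N(S)| = 1 < |S| = 2.
No single vertex violates Hall's condition since each has at least one neighbour, so 2 is the minimum.

2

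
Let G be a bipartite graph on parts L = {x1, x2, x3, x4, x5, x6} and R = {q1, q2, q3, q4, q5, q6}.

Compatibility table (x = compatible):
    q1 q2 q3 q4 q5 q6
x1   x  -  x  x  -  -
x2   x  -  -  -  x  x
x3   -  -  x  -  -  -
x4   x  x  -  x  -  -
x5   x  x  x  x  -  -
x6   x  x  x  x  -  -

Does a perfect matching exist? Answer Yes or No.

The set {x1, x3, x4, x5, x6} has only 4 neighbours ({q1, q2, q3, q4}), so by Hall's theorem at most 5 of the 6 left vertices can be matched.
Hence no matching covers every left vertex.

No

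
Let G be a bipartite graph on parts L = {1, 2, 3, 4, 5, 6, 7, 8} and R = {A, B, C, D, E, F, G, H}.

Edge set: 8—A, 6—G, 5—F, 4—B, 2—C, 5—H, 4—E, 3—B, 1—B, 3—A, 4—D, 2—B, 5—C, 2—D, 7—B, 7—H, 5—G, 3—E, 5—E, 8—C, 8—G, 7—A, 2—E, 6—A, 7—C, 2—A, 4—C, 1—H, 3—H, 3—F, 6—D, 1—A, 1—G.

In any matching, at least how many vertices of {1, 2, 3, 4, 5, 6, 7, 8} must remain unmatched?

0

For example, pair 1-H, 2-A, 3-F, 4-E, 5-G, 6-D, 7-B, 8-C.
All 8 left vertices are matched, so no larger matching exists.
That matches 8 of the 8, leaving 0 unmatched; no matching can do better.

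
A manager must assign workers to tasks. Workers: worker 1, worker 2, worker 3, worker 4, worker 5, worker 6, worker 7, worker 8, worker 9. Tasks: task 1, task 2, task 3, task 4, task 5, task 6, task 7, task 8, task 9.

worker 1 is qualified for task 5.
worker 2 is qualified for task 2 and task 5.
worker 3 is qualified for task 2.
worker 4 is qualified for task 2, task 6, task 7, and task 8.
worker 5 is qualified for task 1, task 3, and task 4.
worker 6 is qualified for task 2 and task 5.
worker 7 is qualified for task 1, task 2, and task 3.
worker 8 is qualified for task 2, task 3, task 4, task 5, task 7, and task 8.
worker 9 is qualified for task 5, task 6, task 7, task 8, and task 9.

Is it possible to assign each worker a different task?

No

The set {worker 1, worker 2, worker 3, worker 6} has only 2 neighbours ({task 2, task 5}), so by Hall's theorem at most 7 of the 9 workers can be matched.
Hence no matching covers every worker.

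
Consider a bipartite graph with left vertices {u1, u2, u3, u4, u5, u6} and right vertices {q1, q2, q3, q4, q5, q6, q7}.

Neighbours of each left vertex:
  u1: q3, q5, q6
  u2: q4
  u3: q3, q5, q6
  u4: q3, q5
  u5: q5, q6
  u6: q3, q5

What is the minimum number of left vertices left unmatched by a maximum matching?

For example, pair u1–q6, u2–q4, u3–q3, u4–q5.
The set {u1, u3, u4, u5, u6} has only 3 neighbours ({q3, q5, q6}), so by Hall's theorem at most 4 of the 6 left vertices can be matched.
That matches 4 of the 6, leaving 2 unmatched; no matching can do better.

2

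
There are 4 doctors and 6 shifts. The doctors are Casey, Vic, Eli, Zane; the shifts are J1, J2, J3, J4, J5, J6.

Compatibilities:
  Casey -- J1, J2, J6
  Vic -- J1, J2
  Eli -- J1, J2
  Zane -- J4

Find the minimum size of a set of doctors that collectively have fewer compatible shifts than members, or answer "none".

A matching saturating every doctor exists, for instance Casey→J6, Vic→J2, Eli→J1, Zane→J4.
By Hall's marriage theorem, this means |N(S)| ≥ |S| for every subset S, so no violating subset exists.

none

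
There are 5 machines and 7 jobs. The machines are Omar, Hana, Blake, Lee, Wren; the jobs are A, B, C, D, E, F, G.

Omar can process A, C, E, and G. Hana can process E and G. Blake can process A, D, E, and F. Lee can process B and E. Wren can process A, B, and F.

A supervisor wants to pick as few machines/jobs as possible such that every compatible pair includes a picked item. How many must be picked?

5

A maximum matching has 5 edges (e.g. Omar–C, Hana–G, Blake–D, Lee–E, Wren–B).
By König's theorem the minimum vertex cover has the same size. One such cover is {Omar, Hana, Blake, Lee, Wren}.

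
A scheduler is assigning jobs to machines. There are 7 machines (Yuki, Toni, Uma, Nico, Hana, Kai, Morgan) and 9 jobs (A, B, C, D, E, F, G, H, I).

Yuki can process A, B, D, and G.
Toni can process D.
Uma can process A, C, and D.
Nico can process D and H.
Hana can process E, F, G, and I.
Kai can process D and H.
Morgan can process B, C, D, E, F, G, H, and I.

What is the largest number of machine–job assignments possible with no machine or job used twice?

For example, pair Yuki-B, Toni-D, Uma-C, Nico-H, Hana-E, Morgan-G.
The set {Toni, Nico, Kai} has only 2 neighbours ({D, H}), so by Hall's theorem at most 6 of the 7 machines can be matched.

6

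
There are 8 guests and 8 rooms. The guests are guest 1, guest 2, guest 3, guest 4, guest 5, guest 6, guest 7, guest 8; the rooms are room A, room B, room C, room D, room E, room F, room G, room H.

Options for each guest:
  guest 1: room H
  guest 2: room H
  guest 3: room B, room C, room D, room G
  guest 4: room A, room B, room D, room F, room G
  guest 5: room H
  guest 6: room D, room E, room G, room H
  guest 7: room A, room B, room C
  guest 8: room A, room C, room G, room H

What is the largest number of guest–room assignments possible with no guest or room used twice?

One maximum matching: guest 1-room H, guest 3-room D, guest 4-room A, guest 6-room E, guest 7-room B, guest 8-room G.
The set {guest 1, guest 2, guest 5} has only 1 neighbour ({room H}), so by Hall's theorem at most 6 of the 8 guests can be matched.

6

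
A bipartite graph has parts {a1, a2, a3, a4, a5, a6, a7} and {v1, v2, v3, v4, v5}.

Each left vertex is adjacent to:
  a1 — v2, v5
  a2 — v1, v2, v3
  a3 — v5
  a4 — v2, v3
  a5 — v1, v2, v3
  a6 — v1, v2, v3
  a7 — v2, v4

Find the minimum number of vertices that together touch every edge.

The 5 edges a1–v2, a2–v1, a3–v5, a4–v3, a7–v4 form a matching, so any vertex cover needs at least 5 vertices (one per matched edge).
Conversely {a7, v1, v2, v3, v5} meets every edge and has exactly 5 vertices, so 5 is optimal.

5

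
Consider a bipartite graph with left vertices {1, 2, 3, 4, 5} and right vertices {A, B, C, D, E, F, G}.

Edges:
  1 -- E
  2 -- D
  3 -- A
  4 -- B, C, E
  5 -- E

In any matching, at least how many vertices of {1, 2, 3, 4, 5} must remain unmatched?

1

A valid assignment of size 4: 1-E, 2-D, 3-A, 4-B.
The set {1, 5} has only 1 neighbour ({E}), so by Hall's theorem at most 4 of the 5 left vertices can be matched.
That matches 4 of the 5, leaving 1 unmatched; no matching can do better.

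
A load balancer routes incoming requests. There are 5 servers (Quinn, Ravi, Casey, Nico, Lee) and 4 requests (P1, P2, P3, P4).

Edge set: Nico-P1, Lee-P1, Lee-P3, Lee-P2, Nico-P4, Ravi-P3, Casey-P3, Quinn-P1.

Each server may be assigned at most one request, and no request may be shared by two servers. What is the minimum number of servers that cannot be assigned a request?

1

A valid assignment of size 4: Quinn–P1, Ravi–P3, Nico–P4, Lee–P2.
The set {Ravi, Casey} has only 1 neighbour ({P3}), so by Hall's theorem at most 4 of the 5 servers can be matched.
That matches 4 of the 5, leaving 1 unmatched; no matching can do better.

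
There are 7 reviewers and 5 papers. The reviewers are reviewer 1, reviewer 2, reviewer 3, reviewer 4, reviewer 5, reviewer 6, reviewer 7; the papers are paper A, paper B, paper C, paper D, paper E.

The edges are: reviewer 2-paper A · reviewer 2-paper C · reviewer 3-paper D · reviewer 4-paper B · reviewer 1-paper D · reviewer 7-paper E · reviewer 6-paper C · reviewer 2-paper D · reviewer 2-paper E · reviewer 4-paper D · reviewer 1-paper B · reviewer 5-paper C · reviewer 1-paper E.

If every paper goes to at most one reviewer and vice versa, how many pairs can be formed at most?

5

A valid assignment of size 5: reviewer 1→paper E, reviewer 2→paper A, reviewer 3→paper D, reviewer 4→paper B, reviewer 5→paper C.
The set {reviewer 1, reviewer 3, reviewer 4, reviewer 5, reviewer 6, reviewer 7} has only 4 neighbours ({paper B, paper C, paper D, paper E}), so by Hall's theorem at most 5 of the 7 reviewers can be matched.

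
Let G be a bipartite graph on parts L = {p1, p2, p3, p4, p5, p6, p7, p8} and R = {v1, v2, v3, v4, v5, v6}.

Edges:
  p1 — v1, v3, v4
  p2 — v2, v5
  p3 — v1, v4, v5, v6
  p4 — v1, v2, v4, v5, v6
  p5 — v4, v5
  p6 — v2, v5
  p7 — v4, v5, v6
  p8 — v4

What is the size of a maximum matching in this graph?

One maximum matching: p1→v3, p2→v5, p3→v1, p4→v6, p5→v4, p6→v2.
The set {p2, p3, p4, p5, p6, p7, p8} has only 5 neighbours ({v1, v2, v4, v5, v6}), so by Hall's theorem at most 6 of the 8 left vertices can be matched.

6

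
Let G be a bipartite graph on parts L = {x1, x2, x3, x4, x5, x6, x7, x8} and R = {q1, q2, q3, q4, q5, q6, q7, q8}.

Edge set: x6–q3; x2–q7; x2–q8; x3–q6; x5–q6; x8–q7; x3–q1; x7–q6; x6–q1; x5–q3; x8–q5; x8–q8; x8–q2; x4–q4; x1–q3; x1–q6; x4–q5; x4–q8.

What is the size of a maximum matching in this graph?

For example, pair x1→q3, x2→q7, x3→q1, x4→q5, x5→q6, x8→q8.
The set {x1, x3, x5, x6, x7} has only 3 neighbours ({q1, q3, q6}), so by Hall's theorem at most 6 of the 8 left vertices can be matched.

6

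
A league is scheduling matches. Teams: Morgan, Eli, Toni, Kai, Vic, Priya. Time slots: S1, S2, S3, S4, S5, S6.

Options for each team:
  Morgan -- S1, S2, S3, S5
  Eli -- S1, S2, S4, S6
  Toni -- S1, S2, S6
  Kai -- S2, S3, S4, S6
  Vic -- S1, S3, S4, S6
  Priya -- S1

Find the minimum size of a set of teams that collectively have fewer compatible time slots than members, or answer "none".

A matching saturating every team exists, for instance Morgan→S5, Eli→S4, Toni→S2, Kai→S3, Vic→S6, Priya→S1.
By Hall's marriage theorem, this means |N(S)| ≥ |S| for every subset S, so no violating subset exists.

none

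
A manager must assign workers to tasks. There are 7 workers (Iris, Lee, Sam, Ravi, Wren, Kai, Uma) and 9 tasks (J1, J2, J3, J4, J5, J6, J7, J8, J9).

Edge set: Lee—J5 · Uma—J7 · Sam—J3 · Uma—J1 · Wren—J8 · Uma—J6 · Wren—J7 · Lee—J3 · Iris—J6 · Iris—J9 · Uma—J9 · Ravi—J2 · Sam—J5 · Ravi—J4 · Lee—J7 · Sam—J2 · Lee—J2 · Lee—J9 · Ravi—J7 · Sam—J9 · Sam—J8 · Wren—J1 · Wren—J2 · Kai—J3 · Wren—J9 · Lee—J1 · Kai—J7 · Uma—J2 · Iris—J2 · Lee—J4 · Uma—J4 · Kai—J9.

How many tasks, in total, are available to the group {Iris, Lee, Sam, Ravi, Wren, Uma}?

The union of neighbours of {Iris, Lee, Sam, Ravi, Wren, Uma} is {J1, J2, J3, J4, J5, J6, J7, J8, J9}, which has 9 elements.
Since |N(S)| = 9 ≥ |S| = 6, Hall's condition holds for this subset.

9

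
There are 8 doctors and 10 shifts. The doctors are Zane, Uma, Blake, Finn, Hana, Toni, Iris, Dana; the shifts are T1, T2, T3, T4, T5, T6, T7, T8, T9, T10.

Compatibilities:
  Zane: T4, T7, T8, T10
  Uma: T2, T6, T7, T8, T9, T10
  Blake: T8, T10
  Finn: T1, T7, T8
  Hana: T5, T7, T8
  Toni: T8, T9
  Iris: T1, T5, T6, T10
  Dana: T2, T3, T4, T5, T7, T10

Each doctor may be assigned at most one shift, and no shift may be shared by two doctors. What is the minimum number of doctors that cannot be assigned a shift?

A valid assignment of size 8: Zane–T4, Uma–T6, Blake–T8, Finn–T1, Hana–T7, Toni–T9, Iris–T5, Dana–T10.
This saturates every doctor, so 8 is the maximum.
That matches 8 of the 8, leaving 0 unmatched; no matching can do better.

0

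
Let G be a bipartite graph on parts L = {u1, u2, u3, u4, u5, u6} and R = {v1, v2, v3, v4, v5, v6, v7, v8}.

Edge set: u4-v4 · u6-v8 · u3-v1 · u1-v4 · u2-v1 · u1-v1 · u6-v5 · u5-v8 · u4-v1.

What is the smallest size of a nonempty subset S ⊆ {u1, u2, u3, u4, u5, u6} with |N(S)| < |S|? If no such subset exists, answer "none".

Take S = {u2, u3}. Its neighbourhood is {v1}, so |N(S)| = 1 < |S| = 2.
No single vertex violates Hall's condition since each has at least one neighbour, so 2 is the minimum.

2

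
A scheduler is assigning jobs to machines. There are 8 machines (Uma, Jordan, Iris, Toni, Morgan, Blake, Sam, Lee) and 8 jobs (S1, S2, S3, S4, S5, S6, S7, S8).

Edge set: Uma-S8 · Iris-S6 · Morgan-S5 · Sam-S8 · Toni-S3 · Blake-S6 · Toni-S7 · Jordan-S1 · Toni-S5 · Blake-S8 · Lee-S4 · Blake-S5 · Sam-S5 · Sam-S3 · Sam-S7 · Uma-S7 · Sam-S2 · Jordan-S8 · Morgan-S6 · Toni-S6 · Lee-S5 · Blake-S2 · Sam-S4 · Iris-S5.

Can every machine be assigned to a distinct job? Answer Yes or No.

One maximum matching: Uma-S7, Jordan-S1, Iris-S5, Toni-S3, Morgan-S6, Blake-S8, Sam-S2, Lee-S4.
All 8 machines are covered.

Yes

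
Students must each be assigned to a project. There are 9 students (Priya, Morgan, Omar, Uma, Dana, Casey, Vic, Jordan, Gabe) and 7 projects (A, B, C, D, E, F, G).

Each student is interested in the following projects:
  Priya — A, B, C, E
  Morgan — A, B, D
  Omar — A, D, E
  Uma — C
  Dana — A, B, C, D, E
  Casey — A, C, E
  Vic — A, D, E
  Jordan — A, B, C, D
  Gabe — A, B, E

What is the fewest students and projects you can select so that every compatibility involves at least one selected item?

5

A maximum matching has 5 edges (e.g. Priya–B, Morgan–D, Omar–E, Uma–C, Dana–A).
By König's theorem the minimum vertex cover has the same size. One such cover is {A, B, C, D, E}.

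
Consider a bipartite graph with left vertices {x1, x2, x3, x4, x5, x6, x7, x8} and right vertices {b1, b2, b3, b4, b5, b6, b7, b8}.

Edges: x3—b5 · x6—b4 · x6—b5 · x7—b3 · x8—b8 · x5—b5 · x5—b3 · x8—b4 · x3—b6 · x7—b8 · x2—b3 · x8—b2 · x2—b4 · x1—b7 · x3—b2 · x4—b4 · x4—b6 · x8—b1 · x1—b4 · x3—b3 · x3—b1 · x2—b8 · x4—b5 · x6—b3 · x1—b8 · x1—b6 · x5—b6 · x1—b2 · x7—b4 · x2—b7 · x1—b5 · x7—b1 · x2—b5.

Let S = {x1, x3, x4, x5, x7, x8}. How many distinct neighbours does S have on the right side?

The union of neighbours of {x1, x3, x4, x5, x7, x8} is {b1, b2, b3, b4, b5, b6, b7, b8}, which has 8 elements.
Since |N(S)| = 8 ≥ |S| = 6, Hall's condition holds for this subset.

8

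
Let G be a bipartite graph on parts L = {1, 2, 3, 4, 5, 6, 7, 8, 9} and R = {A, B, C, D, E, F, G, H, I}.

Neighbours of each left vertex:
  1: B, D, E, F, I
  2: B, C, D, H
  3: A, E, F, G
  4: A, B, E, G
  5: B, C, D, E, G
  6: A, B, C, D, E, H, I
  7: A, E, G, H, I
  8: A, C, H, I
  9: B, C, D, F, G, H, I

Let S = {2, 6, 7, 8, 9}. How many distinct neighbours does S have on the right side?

9

The union of neighbours of {2, 6, 7, 8, 9} is {A, B, C, D, E, F, G, H, I}, which has 9 elements.
Since |N(S)| = 9 ≥ |S| = 5, Hall's condition holds for this subset.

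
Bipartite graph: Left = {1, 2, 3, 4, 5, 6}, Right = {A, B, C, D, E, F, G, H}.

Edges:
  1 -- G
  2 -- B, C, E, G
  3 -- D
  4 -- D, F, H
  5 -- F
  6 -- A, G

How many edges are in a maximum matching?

6

One maximum matching: 1-G, 2-B, 3-D, 4-H, 5-F, 6-A.
This saturates every left vertex, so 6 is the maximum.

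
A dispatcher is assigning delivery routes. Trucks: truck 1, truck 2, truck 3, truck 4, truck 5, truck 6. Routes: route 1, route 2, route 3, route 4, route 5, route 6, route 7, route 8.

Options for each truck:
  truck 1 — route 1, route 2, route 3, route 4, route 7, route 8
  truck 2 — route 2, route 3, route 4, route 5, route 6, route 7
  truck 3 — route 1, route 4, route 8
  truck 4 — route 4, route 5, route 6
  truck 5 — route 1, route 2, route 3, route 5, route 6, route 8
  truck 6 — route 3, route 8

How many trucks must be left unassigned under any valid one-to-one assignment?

For example, pair truck 1–route 4, truck 2–route 7, truck 3–route 1, truck 4–route 6, truck 5–route 2, truck 6–route 3.
This saturates every truck, so 6 is the maximum.
That matches 6 of the 6, leaving 0 unmatched; no matching can do better.

0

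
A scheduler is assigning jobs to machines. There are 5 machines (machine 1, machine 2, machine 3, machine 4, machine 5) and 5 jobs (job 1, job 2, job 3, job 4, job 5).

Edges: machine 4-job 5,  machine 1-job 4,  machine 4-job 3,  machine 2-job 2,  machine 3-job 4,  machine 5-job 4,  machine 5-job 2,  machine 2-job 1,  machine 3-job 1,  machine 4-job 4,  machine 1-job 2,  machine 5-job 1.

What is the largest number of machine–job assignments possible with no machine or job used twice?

One maximum matching: machine 1-job 4, machine 2-job 2, machine 3-job 1, machine 4-job 3.
The set {machine 1, machine 2, machine 3, machine 5} has only 3 neighbours ({job 1, job 2, job 4}), so by Hall's theorem at most 4 of the 5 machines can be matched.

4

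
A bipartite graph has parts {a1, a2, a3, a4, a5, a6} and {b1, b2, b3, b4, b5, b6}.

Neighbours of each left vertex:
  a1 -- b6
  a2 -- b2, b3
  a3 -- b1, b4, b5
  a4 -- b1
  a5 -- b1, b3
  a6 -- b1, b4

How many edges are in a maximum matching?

6

One maximum matching: a1-b6, a2-b2, a3-b5, a4-b1, a5-b3, a6-b4.
This saturates every left vertex, so 6 is the maximum.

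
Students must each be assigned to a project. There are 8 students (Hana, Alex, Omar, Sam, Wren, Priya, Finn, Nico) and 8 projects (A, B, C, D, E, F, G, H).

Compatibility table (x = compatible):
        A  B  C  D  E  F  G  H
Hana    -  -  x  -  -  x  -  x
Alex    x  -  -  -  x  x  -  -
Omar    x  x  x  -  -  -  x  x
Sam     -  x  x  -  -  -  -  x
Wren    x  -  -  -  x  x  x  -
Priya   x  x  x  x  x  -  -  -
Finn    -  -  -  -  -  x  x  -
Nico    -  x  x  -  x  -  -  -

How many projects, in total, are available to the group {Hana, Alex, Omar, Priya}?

8

The union of neighbours of {Hana, Alex, Omar, Priya} is {A, B, C, D, E, F, G, H}, which has 8 elements.
Since |N(S)| = 8 ≥ |S| = 4, Hall's condition holds for this subset.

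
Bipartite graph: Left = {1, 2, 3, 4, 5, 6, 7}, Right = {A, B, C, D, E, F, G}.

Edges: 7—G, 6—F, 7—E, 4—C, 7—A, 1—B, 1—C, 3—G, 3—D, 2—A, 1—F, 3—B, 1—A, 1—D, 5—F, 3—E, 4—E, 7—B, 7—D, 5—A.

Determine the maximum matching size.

6

For example, pair 1–B, 2–A, 3–E, 4–C, 5–F, 7–G.
The set {2, 5, 6} has only 2 neighbours ({A, F}), so by Hall's theorem at most 6 of the 7 left vertices can be matched.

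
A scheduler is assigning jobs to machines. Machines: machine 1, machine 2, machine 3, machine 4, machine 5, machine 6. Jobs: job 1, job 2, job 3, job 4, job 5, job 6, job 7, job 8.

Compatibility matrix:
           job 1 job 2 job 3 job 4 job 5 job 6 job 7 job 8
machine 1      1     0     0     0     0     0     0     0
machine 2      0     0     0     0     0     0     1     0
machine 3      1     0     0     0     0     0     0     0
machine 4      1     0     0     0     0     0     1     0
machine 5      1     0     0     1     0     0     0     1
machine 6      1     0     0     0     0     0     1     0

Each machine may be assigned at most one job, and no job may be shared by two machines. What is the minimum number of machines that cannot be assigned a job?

3

One maximum matching: machine 1→job 1, machine 2→job 7, machine 5→job 4.
The set {machine 1, machine 2, machine 3, machine 4, machine 6} has only 2 neighbours ({job 1, job 7}), so by Hall's theorem at most 3 of the 6 machines can be matched.
That matches 3 of the 6, leaving 3 unmatched; no matching can do better.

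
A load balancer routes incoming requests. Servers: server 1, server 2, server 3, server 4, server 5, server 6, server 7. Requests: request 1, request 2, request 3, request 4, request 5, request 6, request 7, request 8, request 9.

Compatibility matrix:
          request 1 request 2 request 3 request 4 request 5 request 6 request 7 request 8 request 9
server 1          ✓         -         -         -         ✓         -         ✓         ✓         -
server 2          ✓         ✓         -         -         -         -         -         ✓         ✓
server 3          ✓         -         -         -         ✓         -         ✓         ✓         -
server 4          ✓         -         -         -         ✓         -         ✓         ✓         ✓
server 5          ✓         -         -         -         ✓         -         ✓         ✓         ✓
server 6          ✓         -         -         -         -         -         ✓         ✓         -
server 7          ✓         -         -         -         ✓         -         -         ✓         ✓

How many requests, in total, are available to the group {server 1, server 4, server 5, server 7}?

The union of neighbours of {server 1, server 4, server 5, server 7} is {request 1, request 5, request 7, request 8, request 9}, which has 5 elements.
Since |N(S)| = 5 ≥ |S| = 4, Hall's condition holds for this subset.

5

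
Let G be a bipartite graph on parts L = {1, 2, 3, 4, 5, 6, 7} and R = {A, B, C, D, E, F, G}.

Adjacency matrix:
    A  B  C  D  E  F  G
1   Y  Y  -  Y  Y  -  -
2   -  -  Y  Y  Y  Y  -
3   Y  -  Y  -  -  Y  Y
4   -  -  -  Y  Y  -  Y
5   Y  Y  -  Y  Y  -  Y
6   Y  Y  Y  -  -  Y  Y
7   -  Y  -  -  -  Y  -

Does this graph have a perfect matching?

Yes

A valid assignment of size 7: 1-E, 2-C, 3-F, 4-D, 5-A, 6-G, 7-B.
Every left vertex is matched, so this is a perfect matching.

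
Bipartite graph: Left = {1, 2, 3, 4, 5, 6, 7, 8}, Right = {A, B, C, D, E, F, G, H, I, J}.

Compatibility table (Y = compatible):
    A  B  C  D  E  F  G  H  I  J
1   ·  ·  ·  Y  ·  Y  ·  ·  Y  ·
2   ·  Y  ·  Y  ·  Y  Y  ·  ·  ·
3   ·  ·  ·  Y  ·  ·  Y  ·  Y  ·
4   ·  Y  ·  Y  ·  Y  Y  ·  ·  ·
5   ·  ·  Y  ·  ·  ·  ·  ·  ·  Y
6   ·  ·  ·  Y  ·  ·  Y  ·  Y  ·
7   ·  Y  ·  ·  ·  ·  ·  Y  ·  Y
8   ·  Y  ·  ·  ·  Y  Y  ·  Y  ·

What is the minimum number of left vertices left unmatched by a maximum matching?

One maximum matching: 1-I, 2-F, 3-D, 4-B, 5-C, 6-G, 7-J.
The set {1, 2, 3, 4, 6, 8} has only 5 neighbours ({B, D, F, G, I}), so by Hall's theorem at most 7 of the 8 left vertices can be matched.
That matches 7 of the 8, leaving 1 unmatched; no matching can do better.

1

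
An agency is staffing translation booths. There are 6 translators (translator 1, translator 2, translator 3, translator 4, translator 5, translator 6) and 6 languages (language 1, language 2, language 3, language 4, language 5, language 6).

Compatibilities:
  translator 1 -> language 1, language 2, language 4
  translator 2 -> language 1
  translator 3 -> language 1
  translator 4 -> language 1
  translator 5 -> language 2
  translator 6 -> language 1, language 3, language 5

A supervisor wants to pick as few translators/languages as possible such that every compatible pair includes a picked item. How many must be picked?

4

A maximum matching has 4 edges (e.g. translator 1–language 4, translator 2–language 1, translator 5–language 2, translator 6–language 3).
By König's theorem the minimum vertex cover has the same size. One such cover is {translator 1, translator 5, translator 6, language 1}.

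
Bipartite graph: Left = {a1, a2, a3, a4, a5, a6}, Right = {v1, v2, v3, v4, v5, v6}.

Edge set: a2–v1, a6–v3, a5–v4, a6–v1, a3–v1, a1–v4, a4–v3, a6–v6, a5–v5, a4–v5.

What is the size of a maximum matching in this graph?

5

One maximum matching: a1→v4, a2→v1, a4→v3, a5→v5, a6→v6.
The set {a2, a3} has only 1 neighbour ({v1}), so by Hall's theorem at most 5 of the 6 left vertices can be matched.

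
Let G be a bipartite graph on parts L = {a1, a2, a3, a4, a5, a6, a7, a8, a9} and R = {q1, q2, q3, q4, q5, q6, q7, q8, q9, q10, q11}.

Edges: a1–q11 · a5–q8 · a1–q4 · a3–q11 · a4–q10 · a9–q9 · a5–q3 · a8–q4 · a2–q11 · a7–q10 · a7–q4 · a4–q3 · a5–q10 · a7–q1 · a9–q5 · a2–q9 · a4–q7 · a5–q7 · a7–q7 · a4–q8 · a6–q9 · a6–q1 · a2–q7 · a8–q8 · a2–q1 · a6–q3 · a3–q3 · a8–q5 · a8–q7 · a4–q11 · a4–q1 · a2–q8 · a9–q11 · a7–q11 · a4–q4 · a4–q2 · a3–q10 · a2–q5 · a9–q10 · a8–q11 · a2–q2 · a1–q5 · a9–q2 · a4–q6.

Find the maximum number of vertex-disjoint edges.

9

One maximum matching: a1–q5, a2–q7, a3–q10, a4–q6, a5–q8, a6–q3, a7–q4, a8–q11, a9–q9.
This saturates every left vertex, so 9 is the maximum.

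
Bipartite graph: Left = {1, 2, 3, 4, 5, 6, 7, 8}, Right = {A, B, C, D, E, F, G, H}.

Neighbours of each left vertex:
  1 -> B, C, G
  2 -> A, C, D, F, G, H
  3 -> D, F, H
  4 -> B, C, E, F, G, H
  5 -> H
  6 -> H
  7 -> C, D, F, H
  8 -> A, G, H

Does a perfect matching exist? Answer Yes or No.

No

The set {5, 6} has only 1 neighbour ({H}), so by Hall's theorem at most 7 of the 8 left vertices can be matched.
Hence no matching covers every left vertex.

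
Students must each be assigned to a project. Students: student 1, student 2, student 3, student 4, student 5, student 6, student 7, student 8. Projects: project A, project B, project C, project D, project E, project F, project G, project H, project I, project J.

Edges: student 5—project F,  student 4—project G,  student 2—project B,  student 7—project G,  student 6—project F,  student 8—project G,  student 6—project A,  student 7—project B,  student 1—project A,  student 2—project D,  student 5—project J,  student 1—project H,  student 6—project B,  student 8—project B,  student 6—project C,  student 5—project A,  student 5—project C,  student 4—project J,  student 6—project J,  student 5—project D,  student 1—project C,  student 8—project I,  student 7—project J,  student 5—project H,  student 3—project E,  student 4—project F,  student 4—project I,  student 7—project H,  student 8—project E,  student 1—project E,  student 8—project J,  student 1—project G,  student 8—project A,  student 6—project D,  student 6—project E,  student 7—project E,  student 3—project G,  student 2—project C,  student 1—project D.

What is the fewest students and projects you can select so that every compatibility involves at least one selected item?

{student 1, student 2, student 3, student 4, student 5, student 6, student 7, student 8} is a vertex cover of size 8: every edge has an endpoint in this set.
No smaller cover exists because student 1–project C, student 2–project B, student 3–project E, student 4–project I, student 5–project H, student 6–project F, student 7–project J, student 8–project G is a matching of size 8, and a cover must include an endpoint of each of these disjoint edges (König's theorem).

8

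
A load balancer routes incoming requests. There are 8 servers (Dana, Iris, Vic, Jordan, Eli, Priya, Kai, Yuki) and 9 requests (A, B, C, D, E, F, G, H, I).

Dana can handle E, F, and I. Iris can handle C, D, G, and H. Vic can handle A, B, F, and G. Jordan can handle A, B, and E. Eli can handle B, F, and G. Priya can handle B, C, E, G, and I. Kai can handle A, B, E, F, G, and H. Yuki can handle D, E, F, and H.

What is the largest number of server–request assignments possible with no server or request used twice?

A valid assignment of size 8: Dana-I, Iris-C, Vic-B, Jordan-A, Eli-F, Priya-E, Kai-G, Yuki-H.
This saturates every server, so 8 is the maximum.

8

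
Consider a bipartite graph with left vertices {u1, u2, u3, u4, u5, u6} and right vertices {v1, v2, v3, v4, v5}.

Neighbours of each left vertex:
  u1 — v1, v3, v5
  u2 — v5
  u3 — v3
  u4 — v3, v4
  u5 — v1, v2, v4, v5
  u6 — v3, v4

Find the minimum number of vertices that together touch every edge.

A maximum matching has 5 edges (e.g. u1–v1, u2–v5, u3–v3, u4–v4, u5–v2).
By König's theorem the minimum vertex cover has the same size. One such cover is {u1, u2, u5, v3, v4}.

5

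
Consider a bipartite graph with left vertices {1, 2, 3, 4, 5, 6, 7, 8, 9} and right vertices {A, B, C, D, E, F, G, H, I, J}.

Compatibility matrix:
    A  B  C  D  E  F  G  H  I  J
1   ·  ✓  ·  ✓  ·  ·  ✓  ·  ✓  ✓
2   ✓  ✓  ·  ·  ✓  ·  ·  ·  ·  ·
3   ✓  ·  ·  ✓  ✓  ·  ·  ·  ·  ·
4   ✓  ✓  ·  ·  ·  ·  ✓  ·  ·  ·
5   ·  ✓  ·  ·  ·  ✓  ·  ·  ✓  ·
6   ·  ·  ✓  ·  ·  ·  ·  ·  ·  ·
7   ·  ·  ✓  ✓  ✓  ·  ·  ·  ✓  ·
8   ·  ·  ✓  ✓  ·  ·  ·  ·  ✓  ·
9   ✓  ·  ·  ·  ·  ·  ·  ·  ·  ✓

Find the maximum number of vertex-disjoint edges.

9

For example, pair 1–G, 2–E, 3–A, 4–B, 5–F, 6–C, 7–I, 8–D, 9–J.
This saturates every left vertex, so 9 is the maximum.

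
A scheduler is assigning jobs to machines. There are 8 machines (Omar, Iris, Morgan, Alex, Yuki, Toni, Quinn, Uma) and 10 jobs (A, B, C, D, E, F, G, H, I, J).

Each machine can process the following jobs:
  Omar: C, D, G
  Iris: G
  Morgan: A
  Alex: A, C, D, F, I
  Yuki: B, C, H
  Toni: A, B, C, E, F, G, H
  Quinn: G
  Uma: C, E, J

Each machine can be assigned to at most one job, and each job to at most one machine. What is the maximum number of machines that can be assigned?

For example, pair Omar–C, Iris–G, Morgan–A, Alex–F, Yuki–B, Toni–H, Uma–E.
The set {Iris, Quinn} has only 1 neighbour ({G}), so by Hall's theorem at most 7 of the 8 machines can be matched.

7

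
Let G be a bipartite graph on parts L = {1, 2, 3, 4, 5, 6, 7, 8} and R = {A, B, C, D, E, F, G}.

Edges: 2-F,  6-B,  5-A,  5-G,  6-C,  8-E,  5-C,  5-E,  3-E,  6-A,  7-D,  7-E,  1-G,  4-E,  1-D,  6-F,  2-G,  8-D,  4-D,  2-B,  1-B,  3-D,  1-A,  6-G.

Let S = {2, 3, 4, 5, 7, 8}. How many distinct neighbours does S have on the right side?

7

The union of neighbours of {2, 3, 4, 5, 7, 8} is {A, B, C, D, E, F, G}, which has 7 elements.
Since |N(S)| = 7 ≥ |S| = 6, Hall's condition holds for this subset.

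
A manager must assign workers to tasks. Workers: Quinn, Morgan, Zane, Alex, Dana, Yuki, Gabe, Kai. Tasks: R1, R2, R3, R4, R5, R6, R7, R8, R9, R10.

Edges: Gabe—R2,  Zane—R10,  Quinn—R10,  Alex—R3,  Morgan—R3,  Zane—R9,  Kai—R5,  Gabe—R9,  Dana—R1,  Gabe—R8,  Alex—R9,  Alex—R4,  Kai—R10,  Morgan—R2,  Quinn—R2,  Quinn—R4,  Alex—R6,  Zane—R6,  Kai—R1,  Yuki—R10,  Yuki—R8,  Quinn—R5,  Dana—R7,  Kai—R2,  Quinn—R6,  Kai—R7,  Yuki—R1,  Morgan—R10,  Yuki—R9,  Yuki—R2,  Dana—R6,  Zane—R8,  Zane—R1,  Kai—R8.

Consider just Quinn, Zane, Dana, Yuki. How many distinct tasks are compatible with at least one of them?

The union of neighbours of {Quinn, Zane, Dana, Yuki} is {R1, R2, R4, R5, R6, R7, R8, R9, R10}, which has 9 elements.
Since |N(S)| = 9 ≥ |S| = 4, Hall's condition holds for this subset.

9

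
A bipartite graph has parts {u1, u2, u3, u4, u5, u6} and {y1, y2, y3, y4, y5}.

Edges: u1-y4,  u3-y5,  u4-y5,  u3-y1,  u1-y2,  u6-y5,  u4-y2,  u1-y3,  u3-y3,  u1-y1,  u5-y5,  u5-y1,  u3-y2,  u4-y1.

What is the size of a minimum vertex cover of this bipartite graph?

A maximum matching has 5 edges (e.g. u1–y4, u3–y3, u4–y2, u5–y1, u6–y5).
By König's theorem the minimum vertex cover has the same size. One such cover is {u1, u3, u4, u5, u6}.

5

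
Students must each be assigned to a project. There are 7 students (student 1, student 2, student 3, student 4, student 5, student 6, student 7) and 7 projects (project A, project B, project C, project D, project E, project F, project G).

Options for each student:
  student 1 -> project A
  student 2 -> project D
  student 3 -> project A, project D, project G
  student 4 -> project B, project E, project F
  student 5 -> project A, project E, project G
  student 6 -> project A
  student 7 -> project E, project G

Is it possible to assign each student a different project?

No

The set {student 1, student 2, student 3, student 5, student 6, student 7} has only 4 neighbours ({project A, project D, project E, project G}), so by Hall's theorem at most 5 of the 7 students can be matched.
Hence no matching covers every student.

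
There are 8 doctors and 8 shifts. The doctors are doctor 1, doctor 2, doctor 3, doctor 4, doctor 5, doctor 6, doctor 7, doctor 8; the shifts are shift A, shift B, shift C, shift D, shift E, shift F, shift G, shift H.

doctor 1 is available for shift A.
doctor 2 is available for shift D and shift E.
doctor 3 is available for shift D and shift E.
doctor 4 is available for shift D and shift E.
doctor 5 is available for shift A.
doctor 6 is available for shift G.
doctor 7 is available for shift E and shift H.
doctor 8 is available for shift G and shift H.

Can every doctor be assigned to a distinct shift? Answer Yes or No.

No

The set {doctor 1, doctor 2, doctor 3, doctor 4, doctor 5, doctor 6, doctor 7, doctor 8} has only 5 neighbours ({shift A, shift D, shift E, shift G, shift H}), so by Hall's theorem at most 5 of the 8 doctors can be matched.
Hence no matching covers every doctor.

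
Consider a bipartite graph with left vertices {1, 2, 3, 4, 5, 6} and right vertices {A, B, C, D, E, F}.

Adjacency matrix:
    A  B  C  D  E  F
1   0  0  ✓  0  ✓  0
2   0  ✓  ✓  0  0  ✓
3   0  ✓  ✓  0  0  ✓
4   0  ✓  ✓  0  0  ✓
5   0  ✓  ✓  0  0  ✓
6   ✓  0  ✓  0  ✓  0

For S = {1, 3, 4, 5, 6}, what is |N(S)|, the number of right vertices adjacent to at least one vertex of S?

5

The union of neighbours of {1, 3, 4, 5, 6} is {A, B, C, E, F}, which has 5 elements.
Since |N(S)| = 5 ≥ |S| = 5, Hall's condition holds for this subset.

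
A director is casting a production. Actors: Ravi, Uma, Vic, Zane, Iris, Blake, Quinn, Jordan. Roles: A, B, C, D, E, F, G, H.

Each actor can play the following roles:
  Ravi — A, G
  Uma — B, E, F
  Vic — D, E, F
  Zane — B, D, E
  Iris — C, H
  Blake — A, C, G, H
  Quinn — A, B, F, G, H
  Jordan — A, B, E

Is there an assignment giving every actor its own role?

One maximum matching: Ravi–A, Uma–F, Vic–D, Zane–E, Iris–H, Blake–C, Quinn–G, Jordan–B.
Every actor is matched, so this is a perfect matching.

Yes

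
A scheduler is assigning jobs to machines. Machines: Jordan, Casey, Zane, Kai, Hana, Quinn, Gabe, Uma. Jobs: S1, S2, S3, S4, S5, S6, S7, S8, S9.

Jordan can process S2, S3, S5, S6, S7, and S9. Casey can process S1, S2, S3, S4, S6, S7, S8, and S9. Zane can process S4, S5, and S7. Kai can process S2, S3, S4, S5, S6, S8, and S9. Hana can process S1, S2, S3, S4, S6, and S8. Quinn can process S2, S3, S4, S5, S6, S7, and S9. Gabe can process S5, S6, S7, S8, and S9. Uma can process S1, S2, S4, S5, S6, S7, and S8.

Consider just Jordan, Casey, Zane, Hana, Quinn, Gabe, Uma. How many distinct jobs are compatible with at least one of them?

9

The union of neighbours of {Jordan, Casey, Zane, Hana, Quinn, Gabe, Uma} is {S1, S2, S3, S4, S5, S6, S7, S8, S9}, which has 9 elements.
Since |N(S)| = 9 ≥ |S| = 7, Hall's condition holds for this subset.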